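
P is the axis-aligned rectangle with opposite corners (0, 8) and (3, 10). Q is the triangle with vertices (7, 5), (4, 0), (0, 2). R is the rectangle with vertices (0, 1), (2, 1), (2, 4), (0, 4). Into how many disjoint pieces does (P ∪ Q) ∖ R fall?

(P ∪ Q) ∖ R splits into 2 disjoint pieces (area 6, area 11.1429).

2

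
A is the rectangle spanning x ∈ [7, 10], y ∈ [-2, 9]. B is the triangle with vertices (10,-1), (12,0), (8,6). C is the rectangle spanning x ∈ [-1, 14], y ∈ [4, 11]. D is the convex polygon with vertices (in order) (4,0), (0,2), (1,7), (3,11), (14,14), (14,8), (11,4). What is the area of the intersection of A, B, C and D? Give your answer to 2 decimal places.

The intersection is the polygon with vertices (9.333,4), (8.571,4), (8,6).
By the shoelace formula its area is 0.76.

0.76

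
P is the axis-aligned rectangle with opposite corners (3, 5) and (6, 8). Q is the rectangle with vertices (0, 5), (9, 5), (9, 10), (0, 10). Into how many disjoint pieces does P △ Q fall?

1

P △ Q is a single connected region.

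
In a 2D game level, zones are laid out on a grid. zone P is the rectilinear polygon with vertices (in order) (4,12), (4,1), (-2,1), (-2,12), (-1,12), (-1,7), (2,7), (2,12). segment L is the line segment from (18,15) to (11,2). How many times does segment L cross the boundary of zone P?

The segment lies entirely outside zone P and never meets its boundary.

0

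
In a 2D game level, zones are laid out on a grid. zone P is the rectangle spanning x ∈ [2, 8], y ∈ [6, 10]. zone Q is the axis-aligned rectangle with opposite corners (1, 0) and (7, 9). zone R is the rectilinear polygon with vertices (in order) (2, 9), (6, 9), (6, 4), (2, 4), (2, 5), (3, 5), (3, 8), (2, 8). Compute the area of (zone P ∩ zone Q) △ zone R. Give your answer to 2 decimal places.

|zone P ∩ zone Q| = 15.
|(zone P ∩ zone Q) ∩ zone R| = 10.
|(zone P ∩ zone Q) △ zone R| = 15 + 17 − 20 = 12.00.

12.00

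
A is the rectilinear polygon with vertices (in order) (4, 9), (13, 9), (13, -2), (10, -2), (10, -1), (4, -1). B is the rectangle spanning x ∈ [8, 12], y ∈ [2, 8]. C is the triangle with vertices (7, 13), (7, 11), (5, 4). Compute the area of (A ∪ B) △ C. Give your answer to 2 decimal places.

|A ∪ B| = 93.
|(A ∪ B) ∩ C| = 0.7937.
|(A ∪ B) △ C| = 93 + 2 − 1.5873 = 93.41.

93.41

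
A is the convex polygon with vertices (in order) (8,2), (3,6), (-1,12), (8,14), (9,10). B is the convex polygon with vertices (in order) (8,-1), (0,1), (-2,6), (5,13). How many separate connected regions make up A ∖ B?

A ∖ B is a single connected region.

1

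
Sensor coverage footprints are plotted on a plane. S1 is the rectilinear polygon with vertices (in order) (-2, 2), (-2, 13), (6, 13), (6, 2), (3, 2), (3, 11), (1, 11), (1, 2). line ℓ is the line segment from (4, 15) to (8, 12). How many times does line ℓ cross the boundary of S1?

0

The segment lies entirely outside S1 and never meets its boundary.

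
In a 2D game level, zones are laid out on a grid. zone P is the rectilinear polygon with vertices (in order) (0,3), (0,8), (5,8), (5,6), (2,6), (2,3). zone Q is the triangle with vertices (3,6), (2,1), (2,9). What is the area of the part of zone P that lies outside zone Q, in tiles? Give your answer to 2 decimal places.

|zone P| = 16, |zone P∩zone Q| = 1.3333.
|zone P ∖ zone Q| = |zone P| − |zone P∩zone Q| = 16 − 1.3333 = 14.67.

14.67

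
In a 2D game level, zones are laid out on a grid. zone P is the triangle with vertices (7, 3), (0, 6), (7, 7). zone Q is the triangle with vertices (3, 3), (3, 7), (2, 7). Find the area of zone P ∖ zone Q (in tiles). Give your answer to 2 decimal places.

12.99

|zone P| = 14, |zone P∩zone Q| = 1.0073.
|zone P ∖ zone Q| = |zone P| − |zone P∩zone Q| = 14 − 1.0073 = 12.99.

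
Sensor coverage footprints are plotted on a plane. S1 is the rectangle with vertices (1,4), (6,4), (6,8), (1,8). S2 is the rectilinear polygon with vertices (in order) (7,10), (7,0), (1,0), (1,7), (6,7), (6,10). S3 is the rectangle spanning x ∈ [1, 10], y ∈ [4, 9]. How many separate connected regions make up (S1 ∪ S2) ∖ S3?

2

(S1 ∪ S2) ∖ S3 splits into 2 disjoint pieces (area 1, area 24).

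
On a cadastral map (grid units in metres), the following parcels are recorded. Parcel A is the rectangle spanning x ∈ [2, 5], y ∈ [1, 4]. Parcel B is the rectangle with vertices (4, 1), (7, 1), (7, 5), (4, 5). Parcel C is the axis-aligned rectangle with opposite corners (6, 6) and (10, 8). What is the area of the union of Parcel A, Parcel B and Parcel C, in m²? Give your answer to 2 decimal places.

26.00

By inclusion–exclusion:
Individual areas: |Parcel A| = 9, |Parcel B| = 12, |Parcel C| = 8.
|Parcel A∩Parcel B|: x∈[4,5], y∈[1,4] → 1·3 = 3.
|Parcel A∩Parcel C| = 0 (no overlap).
|Parcel B∩Parcel C| = 0 (no overlap).
|Parcel A∩Parcel B∩Parcel C| = 0.
|Parcel A ∪ Parcel B ∪ Parcel C| = 29 − 3 + 0 = 26.00.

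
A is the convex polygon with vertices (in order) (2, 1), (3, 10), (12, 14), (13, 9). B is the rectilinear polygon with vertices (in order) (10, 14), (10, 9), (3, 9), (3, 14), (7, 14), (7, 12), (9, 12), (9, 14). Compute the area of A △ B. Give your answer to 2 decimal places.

|A| = 70, |B| = 31, |A∩B| = 17.3889.
|A △ B| = |A| + |B| − 2·|A∩B| = 70 + 31 − 34.7778 = 66.22.

66.22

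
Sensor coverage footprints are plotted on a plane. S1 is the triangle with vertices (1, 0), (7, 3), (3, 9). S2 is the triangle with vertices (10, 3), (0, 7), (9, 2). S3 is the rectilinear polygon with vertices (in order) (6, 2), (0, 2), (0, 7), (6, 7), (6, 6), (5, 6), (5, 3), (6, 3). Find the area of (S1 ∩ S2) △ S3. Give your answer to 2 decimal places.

26.69

|S1 ∩ S2| = 2.7479.
|(S1 ∩ S2) ∩ S3| = 1.5292.
|(S1 ∩ S2) △ S3| = 2.7479 + 27 − 3.0584 = 26.69.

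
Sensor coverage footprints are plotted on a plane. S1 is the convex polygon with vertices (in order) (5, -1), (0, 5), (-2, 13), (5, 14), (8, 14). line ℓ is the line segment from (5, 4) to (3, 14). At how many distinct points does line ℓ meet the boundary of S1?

1

The segment meets the boundary at (3.056,13.722).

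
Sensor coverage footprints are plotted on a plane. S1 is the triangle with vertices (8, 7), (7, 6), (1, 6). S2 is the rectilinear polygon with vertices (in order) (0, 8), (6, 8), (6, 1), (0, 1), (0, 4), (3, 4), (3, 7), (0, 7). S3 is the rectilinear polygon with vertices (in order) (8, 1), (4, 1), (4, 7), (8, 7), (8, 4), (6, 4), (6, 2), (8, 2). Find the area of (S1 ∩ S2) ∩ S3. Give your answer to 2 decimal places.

The region (S1 ∩ S2) ∩ S3 is the polygon with vertices (6,6.714), (6,6), (4,6), (4,6.429).
By the shoelace formula its area is 1.14.

1.14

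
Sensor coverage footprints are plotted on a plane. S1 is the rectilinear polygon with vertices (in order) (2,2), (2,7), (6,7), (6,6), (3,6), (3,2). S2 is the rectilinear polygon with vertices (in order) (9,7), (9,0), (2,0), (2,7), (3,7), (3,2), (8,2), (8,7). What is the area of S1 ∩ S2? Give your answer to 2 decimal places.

5.00

The intersection is the polygon with vertices (2,7), (3,7), (3,6), (3,2), (2,2).
By the shoelace formula its area is 5.00.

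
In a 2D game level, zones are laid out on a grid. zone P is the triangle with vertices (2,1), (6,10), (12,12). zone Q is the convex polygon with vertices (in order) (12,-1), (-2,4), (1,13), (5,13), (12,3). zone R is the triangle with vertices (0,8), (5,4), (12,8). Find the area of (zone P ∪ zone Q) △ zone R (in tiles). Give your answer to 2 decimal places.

100.84

|zone P ∪ zone Q| = 119.8433.
|(zone P ∪ zone Q) ∩ zone R| = 21.5.
|(zone P ∪ zone Q) △ zone R| = 119.8433 + 24 − 43 = 100.84.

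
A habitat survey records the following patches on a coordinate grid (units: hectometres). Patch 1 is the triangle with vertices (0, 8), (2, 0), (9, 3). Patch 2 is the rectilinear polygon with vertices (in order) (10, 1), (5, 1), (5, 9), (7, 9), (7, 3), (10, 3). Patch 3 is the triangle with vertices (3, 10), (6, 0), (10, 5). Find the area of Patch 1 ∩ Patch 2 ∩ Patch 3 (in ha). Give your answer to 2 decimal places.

The intersection is the polygon with vertices (5,5.222), (7,4.111), (7,3), (8.4,3), (8.087,2.609), (5.544,1.519), (5,3.333).
By the shoelace formula its area is 6.09.

6.09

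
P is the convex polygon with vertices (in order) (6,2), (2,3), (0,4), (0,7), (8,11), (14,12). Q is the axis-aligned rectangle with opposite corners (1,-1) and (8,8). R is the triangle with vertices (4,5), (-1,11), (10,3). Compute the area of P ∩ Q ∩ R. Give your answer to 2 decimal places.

9.51

The intersection is the polygon with vertices (2,8), (3.125,8), (7.977,4.471), (7.474,3.842), (4,5), (1.647,7.824).
By the shoelace formula its area is 9.51.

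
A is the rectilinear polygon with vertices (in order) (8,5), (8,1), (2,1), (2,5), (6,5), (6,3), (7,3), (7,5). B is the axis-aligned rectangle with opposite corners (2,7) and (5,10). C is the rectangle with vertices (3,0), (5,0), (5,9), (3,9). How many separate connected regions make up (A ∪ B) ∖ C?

3

(A ∪ B) ∖ C splits into 3 disjoint pieces (area 10, area 4, area 5).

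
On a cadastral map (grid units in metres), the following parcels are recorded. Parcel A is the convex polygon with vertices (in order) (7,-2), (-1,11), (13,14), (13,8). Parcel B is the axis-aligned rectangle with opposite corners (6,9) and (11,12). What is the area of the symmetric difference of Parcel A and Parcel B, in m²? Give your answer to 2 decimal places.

|Parcel A| = 121, |Parcel B| = 15, |Parcel A∩Parcel B| = 15.
|Parcel A △ Parcel B| = |Parcel A| + |Parcel B| − 2·|Parcel A∩Parcel B| = 121 + 15 − 30 = 106.00.

106.00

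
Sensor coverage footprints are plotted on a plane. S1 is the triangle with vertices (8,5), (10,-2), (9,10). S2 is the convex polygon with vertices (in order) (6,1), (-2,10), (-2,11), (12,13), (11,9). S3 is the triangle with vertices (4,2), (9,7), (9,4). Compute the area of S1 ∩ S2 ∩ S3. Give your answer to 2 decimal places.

1.31

The intersection is the polygon with vertices (8.25,6.25), (9,7), (9,5.8), (8.157,4.451), (8,5).
By the shoelace formula its area is 1.31.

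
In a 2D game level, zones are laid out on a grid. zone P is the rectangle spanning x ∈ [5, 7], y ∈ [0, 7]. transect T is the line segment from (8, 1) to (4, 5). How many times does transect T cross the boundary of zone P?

2

The segment meets the boundary at (5,4), (7,2).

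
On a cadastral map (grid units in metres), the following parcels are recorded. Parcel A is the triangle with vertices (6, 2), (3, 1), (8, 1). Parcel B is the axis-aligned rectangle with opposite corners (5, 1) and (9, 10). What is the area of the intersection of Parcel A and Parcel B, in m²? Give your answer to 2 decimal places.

1.83

The intersection is the polygon with vertices (6,2), (8,1), (5,1), (5,1.667).
By the shoelace formula its area is 1.83.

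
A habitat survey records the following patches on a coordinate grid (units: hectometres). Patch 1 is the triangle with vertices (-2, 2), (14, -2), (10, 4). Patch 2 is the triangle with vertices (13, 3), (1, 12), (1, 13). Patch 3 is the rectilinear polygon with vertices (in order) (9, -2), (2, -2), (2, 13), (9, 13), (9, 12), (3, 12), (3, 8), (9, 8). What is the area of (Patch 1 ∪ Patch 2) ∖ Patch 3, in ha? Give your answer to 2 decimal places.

22.25

|Patch 1 ∪ Patch 2| = 46.
|(Patch 1 ∪ Patch 2) ∩ Patch 3| = 23.75.
|(Patch 1 ∪ Patch 2) ∖ Patch 3| = 46 − 23.75 = 22.25.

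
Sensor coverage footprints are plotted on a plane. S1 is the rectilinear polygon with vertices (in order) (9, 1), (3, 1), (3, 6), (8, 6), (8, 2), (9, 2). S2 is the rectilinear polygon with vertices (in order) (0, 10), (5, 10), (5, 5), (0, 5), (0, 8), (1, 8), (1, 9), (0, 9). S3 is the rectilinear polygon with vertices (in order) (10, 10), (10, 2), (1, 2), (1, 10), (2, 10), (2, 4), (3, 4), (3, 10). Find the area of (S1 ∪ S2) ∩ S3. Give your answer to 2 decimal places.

|S1 ∪ S2| = 48.
|(S1 ∪ S2) ∩ S3| = 33.00.

33.00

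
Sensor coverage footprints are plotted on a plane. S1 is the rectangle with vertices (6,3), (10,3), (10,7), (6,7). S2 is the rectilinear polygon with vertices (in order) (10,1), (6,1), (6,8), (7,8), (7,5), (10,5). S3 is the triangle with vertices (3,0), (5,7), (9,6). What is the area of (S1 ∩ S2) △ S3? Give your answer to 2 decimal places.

|S1 ∩ S2| = 10.
|(S1 ∩ S2) ∩ S3| = 3.625.
|(S1 ∩ S2) △ S3| = 10 + 15 − 7.25 = 17.75.

17.75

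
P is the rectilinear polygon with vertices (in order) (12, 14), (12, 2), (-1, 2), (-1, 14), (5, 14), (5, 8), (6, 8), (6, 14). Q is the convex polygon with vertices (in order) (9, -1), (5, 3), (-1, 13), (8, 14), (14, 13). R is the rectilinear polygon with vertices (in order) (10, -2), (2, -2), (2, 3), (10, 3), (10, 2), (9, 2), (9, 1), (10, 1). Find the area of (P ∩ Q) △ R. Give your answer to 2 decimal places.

|P ∩ Q| = 102.7373.
|(P ∩ Q) ∩ R| = 4.5.
|(P ∩ Q) △ R| = 102.7373 + 39 − 9 = 132.74.

132.74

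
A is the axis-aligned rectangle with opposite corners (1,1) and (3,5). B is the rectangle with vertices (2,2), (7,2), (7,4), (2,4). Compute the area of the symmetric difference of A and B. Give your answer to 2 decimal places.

|A∩B|: x∈[2,3], y∈[2,4] → 1·2 = 2.
|A △ B| = |A| + |B| − 2·|A∩B| = 8 + 10 − 4 = 14.00.

14.00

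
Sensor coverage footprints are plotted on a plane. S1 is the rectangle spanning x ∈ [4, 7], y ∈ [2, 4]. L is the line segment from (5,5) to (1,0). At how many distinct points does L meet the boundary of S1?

2

The segment meets the boundary at (4,3.75), (4.2,4).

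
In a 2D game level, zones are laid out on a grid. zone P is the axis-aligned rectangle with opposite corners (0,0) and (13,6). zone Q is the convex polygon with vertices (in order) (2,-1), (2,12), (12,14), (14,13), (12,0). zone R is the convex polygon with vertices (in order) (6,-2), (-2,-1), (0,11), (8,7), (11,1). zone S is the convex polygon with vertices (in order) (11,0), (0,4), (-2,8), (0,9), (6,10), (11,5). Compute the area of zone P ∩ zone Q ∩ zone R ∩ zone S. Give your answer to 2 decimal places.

32.50

The intersection is the polygon with vertices (2,6), (8.5,6), (11,1), (9.962,0.377), (2,3.273).
By the shoelace formula its area is 32.50.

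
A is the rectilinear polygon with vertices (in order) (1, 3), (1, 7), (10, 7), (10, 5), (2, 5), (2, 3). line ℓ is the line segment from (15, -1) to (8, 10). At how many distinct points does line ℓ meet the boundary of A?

The segment meets the boundary at (9.909,7), (10,6.857).

2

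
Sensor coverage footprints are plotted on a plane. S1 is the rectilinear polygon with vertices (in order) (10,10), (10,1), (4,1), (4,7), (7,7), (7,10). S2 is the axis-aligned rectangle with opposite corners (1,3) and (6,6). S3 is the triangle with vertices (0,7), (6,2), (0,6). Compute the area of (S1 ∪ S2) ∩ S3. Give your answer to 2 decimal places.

2.07

The region (S1 ∪ S2) ∩ S3 is the polygon with vertices (1,6), (1.2,6), (6,2), (1,5.333).
By the shoelace formula its area is 2.07.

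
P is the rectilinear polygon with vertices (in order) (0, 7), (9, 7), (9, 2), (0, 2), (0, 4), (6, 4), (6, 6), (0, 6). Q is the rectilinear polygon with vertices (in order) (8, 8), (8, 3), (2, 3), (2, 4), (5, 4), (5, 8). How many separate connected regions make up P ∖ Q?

2

P ∖ Q splits into 2 disjoint pieces (area 5, area 15).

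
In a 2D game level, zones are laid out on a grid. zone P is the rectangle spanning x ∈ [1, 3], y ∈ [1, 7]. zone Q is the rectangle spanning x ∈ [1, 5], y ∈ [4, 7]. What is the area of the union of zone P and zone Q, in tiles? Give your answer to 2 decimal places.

By inclusion–exclusion:
Individual areas: |zone P| = 12, |zone Q| = 12.
|zone P∩zone Q|: x∈[1,3], y∈[4,7] → 2·3 = 6.
|zone P ∪ zone Q| = 24 − 6 = 18.00.

18.00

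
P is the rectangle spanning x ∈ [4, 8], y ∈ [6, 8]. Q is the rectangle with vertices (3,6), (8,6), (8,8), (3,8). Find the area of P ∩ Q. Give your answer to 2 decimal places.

8.00

|P∩Q|: x∈[4,8], y∈[6,8] → 4·2 = 8.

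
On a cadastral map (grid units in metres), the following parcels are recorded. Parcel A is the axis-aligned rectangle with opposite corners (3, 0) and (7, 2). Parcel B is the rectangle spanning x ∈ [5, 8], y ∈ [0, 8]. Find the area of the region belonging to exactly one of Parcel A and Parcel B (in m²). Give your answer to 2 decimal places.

24.00

|Parcel A∩Parcel B|: x∈[5,7], y∈[0,2] → 2·2 = 4.
|Parcel A △ Parcel B| = |Parcel A| + |Parcel B| − 2·|Parcel A∩Parcel B| = 8 + 24 − 8 = 24.00.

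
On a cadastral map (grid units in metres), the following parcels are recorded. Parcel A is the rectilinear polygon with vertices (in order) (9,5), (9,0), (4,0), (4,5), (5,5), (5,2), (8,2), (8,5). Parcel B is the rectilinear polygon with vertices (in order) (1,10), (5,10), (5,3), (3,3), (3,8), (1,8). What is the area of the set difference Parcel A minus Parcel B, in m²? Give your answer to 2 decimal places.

14.00

|Parcel A| = 16, |Parcel A∩Parcel B| = 2.
|Parcel A ∖ Parcel B| = |Parcel A| − |Parcel A∩Parcel B| = 16 − 2 = 14.00.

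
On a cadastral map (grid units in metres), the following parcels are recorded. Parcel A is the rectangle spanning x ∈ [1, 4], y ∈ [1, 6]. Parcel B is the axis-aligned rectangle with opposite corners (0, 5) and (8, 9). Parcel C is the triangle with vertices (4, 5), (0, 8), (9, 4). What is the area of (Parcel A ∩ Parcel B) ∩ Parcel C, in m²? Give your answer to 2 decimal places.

0.67

The region (Parcel A ∩ Parcel B) ∩ Parcel C is the polygon with vertices (4,6), (4,5), (2.667,6).
By the shoelace formula its area is 0.67.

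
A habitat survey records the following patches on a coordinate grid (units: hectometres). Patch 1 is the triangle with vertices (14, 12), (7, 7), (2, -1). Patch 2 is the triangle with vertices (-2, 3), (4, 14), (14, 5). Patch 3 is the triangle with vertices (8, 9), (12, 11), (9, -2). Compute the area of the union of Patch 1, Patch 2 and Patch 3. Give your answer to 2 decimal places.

By inclusion–exclusion:
Individual areas: |Patch 1| = 15.5, |Patch 2| = 82, |Patch 3| = 23.
|Patch 1∩Patch 2| = 8.9751.
|Patch 1∩Patch 3| = 5.2844.
|Patch 2∩Patch 3| = 11.7302.
|Patch 1∩Patch 2∩Patch 3| = 3.3825.
|Patch 1 ∪ Patch 2 ∪ Patch 3| = 120.5 − 25.9898 + 3.3825 = 97.89.

97.89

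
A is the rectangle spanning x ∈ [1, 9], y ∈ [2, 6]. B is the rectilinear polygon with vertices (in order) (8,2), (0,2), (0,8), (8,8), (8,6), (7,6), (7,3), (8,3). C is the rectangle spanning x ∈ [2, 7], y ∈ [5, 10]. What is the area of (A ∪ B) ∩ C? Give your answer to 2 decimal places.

The region (A ∪ B) ∩ C is the polygon with vertices (7,8), (7,5), (2,5), (2,8).
By the shoelace formula its area is 15.00.

15.00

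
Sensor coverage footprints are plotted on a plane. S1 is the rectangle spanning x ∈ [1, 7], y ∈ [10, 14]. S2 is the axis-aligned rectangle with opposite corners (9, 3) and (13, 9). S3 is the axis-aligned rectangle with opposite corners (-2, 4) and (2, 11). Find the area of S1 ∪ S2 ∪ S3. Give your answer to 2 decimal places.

By inclusion–exclusion:
Individual areas: |S1| = 24, |S2| = 24, |S3| = 28.
|S1∩S2| = 0 (no overlap).
|S1∩S3|: x∈[1,2], y∈[10,11] → 1·1 = 1.
|S2∩S3| = 0 (no overlap).
|S1∩S2∩S3| = 0.
|S1 ∪ S2 ∪ S3| = 76 − 1 + 0 = 75.00.

75.00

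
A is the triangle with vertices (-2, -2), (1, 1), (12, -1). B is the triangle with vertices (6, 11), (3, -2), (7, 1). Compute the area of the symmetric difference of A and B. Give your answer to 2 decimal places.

|A| = 19.5, |B| = 21.5, |A∩B| = 2.8808.
|A △ B| = |A| + |B| − 2·|A∩B| = 19.5 + 21.5 − 5.7616 = 35.24.

35.24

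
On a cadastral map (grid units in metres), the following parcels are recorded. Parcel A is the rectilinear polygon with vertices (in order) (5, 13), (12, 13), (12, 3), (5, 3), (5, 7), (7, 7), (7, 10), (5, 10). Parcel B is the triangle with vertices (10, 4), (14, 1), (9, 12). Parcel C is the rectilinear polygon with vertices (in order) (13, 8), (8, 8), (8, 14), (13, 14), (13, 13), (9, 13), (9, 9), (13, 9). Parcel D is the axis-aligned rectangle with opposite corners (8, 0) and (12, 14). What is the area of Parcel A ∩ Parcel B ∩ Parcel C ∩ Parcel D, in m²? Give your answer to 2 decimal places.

1.15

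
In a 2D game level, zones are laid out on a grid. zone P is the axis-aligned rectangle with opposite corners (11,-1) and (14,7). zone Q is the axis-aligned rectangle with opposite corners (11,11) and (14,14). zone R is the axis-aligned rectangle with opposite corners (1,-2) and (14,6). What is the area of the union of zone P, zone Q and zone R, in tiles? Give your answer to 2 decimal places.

By inclusion–exclusion:
Individual areas: |zone P| = 24, |zone Q| = 9, |zone R| = 104.
|zone P∩zone Q| = 0 (no overlap).
|zone P∩zone R|: x∈[11,14], y∈[-1,6] → 3·7 = 21.
|zone Q∩zone R| = 0 (no overlap).
|zone P∩zone Q∩zone R| = 0.
|zone P ∪ zone Q ∪ zone R| = 137 − 21 + 0 = 116.00.

116.00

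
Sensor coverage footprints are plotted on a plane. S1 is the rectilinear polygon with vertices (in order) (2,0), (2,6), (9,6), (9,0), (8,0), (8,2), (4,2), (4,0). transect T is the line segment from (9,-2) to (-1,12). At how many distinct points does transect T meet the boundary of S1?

The segment meets the boundary at (3.286,6), (6.143,2).

2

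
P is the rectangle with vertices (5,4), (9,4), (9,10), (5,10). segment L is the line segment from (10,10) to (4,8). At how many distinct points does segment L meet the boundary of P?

The segment meets the boundary at (5,8.333), (9,9.667).

2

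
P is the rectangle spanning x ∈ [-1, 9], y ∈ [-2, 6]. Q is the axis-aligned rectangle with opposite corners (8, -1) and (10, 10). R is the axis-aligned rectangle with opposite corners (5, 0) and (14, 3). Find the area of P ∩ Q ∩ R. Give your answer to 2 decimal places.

3.00

The intersection is the polygon with vertices (9,0), (8,0), (8,3), (9,3).
By the shoelace formula its area is 3.00.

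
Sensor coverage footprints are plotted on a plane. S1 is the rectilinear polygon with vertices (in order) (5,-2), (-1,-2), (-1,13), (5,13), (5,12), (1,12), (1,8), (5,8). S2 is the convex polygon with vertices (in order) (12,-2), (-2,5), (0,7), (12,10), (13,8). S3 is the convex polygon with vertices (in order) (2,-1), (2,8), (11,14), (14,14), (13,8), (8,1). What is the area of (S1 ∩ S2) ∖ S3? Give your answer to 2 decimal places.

|S1 ∩ S2| = 26.5.
|(S1 ∩ S2) ∩ S3| = 16.75.
|(S1 ∩ S2) ∖ S3| = 26.5 − 16.75 = 9.75.

9.75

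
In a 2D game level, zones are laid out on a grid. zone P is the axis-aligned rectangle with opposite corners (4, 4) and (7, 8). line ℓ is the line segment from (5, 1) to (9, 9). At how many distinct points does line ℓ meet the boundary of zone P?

The segment meets the boundary at (7,5), (6.5,4).

2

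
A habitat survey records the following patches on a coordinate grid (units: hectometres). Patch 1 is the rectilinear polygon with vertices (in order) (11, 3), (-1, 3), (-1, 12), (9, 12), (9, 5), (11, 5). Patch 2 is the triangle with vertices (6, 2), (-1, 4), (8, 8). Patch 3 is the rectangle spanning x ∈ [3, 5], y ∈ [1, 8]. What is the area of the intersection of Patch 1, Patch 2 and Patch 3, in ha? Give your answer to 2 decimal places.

6.44

The intersection is the polygon with vertices (5,6.667), (5,3), (3,3), (3,5.778).
By the shoelace formula its area is 6.44.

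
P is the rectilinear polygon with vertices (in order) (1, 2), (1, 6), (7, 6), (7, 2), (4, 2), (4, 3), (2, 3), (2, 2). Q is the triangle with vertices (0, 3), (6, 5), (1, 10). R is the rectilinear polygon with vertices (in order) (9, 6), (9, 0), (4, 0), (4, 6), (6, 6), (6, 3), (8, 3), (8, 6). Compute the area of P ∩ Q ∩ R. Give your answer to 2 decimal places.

2.17

The intersection is the polygon with vertices (5,6), (6,5), (4,4.333), (4,6).
By the shoelace formula its area is 2.17.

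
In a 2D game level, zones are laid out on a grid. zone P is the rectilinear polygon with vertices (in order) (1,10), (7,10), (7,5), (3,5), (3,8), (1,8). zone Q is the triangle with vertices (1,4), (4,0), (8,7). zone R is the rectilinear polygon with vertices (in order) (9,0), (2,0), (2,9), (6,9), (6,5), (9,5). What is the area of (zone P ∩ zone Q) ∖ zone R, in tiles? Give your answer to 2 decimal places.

1.34

|zone P ∩ zone Q| = 2.8631.
|(zone P ∩ zone Q) ∩ zone R| = 1.5238.
|(zone P ∩ zone Q) ∖ zone R| = 2.8631 − 1.5238 = 1.34.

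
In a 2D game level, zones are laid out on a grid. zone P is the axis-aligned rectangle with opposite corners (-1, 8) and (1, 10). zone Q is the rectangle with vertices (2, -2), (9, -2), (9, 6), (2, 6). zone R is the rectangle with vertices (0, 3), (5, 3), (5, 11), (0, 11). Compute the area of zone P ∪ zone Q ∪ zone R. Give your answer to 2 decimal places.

89.00

By inclusion–exclusion:
Individual areas: |zone P| = 4, |zone Q| = 56, |zone R| = 40.
|zone P∩zone Q| = 0 (no overlap).
|zone P∩zone R|: x∈[0,1], y∈[8,10] → 1·2 = 2.
|zone Q∩zone R|: x∈[2,5], y∈[3,6] → 3·3 = 9.
|zone P∩zone Q∩zone R| = 0.
|zone P ∪ zone Q ∪ zone R| = 100 − 11 + 0 = 89.00.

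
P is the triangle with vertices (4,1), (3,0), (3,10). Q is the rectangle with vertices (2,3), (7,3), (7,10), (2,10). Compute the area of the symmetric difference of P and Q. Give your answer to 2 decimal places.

|P| = 5, |Q| = 35, |P∩Q| = 2.7222.
|P △ Q| = |P| + |Q| − 2·|P∩Q| = 5 + 35 − 5.4444 = 34.56.

34.56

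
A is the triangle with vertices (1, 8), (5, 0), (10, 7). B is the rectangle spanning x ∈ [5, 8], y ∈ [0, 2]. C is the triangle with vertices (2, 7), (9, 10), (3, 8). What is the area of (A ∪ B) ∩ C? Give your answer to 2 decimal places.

The region (A ∪ B) ∩ C is the polygon with vertices (3.647,7.706), (2,7), (2.8,7.8).
By the shoelace formula its area is 0.38.

0.38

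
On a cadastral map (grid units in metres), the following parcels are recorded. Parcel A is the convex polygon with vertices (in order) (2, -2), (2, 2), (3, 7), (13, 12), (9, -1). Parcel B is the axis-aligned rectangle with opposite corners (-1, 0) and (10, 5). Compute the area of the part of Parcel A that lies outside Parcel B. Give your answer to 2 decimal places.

49.68

|Parcel A| = 88, |Parcel A∩Parcel B| = 38.3212.
|Parcel A ∖ Parcel B| = |Parcel A| − |Parcel A∩Parcel B| = 88 − 38.3212 = 49.68.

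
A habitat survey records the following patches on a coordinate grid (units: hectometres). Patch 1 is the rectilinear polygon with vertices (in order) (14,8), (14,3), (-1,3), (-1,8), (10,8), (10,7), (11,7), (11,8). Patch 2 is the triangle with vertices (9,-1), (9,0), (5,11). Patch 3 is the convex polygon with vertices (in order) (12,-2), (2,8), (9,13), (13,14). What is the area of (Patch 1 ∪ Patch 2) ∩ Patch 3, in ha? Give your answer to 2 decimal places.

39.29

|Patch 1 ∪ Patch 2| = 75.1667.
|(Patch 1 ∪ Patch 2) ∩ Patch 3| = 39.29.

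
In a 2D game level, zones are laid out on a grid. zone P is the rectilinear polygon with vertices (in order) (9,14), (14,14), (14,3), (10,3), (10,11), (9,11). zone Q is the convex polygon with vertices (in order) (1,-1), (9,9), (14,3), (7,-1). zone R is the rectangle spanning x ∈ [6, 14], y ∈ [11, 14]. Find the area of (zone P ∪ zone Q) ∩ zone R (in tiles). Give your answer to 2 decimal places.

The region (zone P ∪ zone Q) ∩ zone R is the polygon with vertices (14,11), (10,11), (9,11), (9,14), (14,14).
By the shoelace formula its area is 15.00.

15.00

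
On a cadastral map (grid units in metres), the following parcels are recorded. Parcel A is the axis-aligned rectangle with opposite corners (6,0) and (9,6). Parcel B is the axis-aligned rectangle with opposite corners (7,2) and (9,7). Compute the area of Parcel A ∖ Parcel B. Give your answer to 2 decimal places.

|Parcel A∩Parcel B|: x∈[7,9], y∈[2,6] → 2·4 = 8.
|Parcel A| = 18.
|Parcel A ∖ Parcel B| = |Parcel A| − |Parcel A∩Parcel B| = 18 − 8 = 10.00.

10.00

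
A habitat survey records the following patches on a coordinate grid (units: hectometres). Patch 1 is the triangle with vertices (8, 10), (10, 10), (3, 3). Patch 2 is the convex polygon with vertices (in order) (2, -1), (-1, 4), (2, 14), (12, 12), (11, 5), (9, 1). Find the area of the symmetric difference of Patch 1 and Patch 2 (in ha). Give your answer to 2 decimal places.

131.00

|Patch 1| = 7, |Patch 2| = 138, |Patch 1∩Patch 2| = 7.
|Patch 1 △ Patch 2| = |Patch 1| + |Patch 2| − 2·|Patch 1∩Patch 2| = 7 + 138 − 14 = 131.00.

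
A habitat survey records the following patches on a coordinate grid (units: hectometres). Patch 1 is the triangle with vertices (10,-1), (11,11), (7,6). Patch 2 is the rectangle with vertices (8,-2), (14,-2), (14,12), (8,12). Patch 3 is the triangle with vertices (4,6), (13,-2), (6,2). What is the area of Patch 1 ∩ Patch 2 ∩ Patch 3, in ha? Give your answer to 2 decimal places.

0.90

The intersection is the polygon with vertices (10.057,-0.318), (9.595,-0.054), (8.846,1.692), (10.129,0.552).
By the shoelace formula its area is 0.90.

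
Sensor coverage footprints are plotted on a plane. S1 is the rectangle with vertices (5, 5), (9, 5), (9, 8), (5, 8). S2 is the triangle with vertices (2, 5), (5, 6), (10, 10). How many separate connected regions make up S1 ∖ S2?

2

S1 ∖ S2 splits into 2 disjoint pieces (area 9.5, area 1.0125).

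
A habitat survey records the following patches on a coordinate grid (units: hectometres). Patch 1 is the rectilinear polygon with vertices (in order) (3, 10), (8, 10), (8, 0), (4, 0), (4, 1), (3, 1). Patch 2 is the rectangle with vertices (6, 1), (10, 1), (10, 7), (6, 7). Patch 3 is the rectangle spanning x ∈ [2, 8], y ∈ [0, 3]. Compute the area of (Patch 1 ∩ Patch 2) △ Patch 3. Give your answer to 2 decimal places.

22.00

|Patch 1 ∩ Patch 2| = 12.
|(Patch 1 ∩ Patch 2) ∩ Patch 3| = 4.
|(Patch 1 ∩ Patch 2) △ Patch 3| = 12 + 18 − 8 = 22.00.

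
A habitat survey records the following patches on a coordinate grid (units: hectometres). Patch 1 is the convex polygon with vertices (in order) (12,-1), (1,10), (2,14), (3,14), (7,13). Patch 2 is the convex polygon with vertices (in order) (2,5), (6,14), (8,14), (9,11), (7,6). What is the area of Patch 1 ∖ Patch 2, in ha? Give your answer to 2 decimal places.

|Patch 1| = 60.5, |Patch 1∩Patch 2| = 23.93.
|Patch 1 ∖ Patch 2| = |Patch 1| − |Patch 1∩Patch 2| = 60.5 − 23.93 = 36.57.

36.57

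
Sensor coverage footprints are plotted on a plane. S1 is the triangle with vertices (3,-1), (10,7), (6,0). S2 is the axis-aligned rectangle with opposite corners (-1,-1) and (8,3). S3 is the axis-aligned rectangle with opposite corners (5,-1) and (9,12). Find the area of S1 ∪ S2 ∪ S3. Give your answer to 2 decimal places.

76.30

By inclusion–exclusion:
Individual areas: |S1| = 8.5, |S2| = 36, |S3| = 52.
|S1∩S2| = 6.0714.
|S1∩S3| = 6.5774.
|S2∩S3|: x∈[5,8], y∈[-1,3] → 3·4 = 12.
|S1∩S2∩S3| = 4.4524.
|S1 ∪ S2 ∪ S3| = 96.5 − 24.6488 + 4.4524 = 76.30.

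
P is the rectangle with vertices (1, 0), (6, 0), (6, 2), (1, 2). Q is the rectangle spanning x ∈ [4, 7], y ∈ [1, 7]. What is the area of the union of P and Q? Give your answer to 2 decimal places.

26.00

By inclusion–exclusion:
Individual areas: |P| = 10, |Q| = 18.
|P∩Q|: x∈[4,6], y∈[1,2] → 2·1 = 2.
|P ∪ Q| = 28 − 2 = 26.00.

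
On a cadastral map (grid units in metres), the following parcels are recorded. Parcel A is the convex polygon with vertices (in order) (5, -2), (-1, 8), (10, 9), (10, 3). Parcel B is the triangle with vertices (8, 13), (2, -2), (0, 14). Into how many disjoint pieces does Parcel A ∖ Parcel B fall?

Parcel A ∖ Parcel B splits into 2 disjoint pieces (area 46.1887, area 3.3613).

2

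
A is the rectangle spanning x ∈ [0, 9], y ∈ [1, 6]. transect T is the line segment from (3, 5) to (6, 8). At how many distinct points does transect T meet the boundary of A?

The segment meets the boundary at (4,6).

1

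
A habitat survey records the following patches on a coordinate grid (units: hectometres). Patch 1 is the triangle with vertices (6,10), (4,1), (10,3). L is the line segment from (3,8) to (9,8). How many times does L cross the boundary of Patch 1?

The segment meets the boundary at (7.143,8), (5.556,8).

2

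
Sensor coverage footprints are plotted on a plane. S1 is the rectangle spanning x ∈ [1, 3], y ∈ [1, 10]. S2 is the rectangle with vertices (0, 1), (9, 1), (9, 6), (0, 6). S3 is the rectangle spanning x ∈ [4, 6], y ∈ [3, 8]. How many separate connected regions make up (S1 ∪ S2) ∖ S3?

(S1 ∪ S2) ∖ S3 is a single connected region.

1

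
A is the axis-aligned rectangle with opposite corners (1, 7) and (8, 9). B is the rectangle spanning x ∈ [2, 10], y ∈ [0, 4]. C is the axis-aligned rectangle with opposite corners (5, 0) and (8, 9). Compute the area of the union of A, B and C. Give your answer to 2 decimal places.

By inclusion–exclusion:
Individual areas: |A| = 14, |B| = 32, |C| = 27.
|A∩B| = 0 (no overlap).
|A∩C|: x∈[5,8], y∈[7,9] → 3·2 = 6.
|B∩C|: x∈[5,8], y∈[0,4] → 3·4 = 12.
|A∩B∩C| = 0.
|A ∪ B ∪ C| = 73 − 18 + 0 = 55.00.

55.00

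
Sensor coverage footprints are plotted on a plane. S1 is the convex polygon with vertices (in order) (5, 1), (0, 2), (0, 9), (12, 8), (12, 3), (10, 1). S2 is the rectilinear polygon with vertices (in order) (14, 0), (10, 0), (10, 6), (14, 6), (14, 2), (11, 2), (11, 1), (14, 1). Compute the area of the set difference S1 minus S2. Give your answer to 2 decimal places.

77.50

|S1| = 85.5, |S1∩S2| = 8.
|S1 ∖ S2| = |S1| − |S1∩S2| = 85.5 − 8 = 77.50.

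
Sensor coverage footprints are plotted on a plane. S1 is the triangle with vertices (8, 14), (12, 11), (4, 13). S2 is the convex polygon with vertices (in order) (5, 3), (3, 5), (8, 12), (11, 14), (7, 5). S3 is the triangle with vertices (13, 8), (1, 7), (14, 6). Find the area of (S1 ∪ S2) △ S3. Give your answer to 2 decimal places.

|S1 ∪ S2| = 33.8305.
|(S1 ∪ S2) ∩ S3| = 2.869.
|(S1 ∪ S2) △ S3| = 33.8305 + 12.5 − 5.7379 = 40.59.

40.59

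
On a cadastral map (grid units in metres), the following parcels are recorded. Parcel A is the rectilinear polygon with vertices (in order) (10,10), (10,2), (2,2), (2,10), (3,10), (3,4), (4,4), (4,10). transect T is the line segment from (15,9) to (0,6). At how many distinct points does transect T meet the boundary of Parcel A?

The segment meets the boundary at (2,6.4), (3,6.6), (4,6.8), (10,8).

4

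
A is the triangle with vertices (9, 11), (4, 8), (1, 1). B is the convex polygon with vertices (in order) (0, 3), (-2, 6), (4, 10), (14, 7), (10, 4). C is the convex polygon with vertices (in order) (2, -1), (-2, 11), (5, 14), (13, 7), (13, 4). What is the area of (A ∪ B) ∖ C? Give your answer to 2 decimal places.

|A ∪ B| = 69.3862.
|(A ∪ B) ∩ C| = 64.497.
|(A ∪ B) ∖ C| = 69.3862 − 64.497 = 4.89.

4.89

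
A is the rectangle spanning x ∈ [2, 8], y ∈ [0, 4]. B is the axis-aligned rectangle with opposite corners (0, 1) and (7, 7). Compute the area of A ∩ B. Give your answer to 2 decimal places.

|A∩B|: x∈[2,7], y∈[1,4] → 5·3 = 15.

15.00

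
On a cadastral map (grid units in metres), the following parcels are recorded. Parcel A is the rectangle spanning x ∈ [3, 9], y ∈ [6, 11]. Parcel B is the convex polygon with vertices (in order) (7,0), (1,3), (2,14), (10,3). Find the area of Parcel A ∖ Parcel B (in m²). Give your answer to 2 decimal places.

|Parcel A| = 30, |Parcel A∩Parcel B| = 15.
|Parcel A ∖ Parcel B| = |Parcel A| − |Parcel A∩Parcel B| = 30 − 15 = 15.00.

15.00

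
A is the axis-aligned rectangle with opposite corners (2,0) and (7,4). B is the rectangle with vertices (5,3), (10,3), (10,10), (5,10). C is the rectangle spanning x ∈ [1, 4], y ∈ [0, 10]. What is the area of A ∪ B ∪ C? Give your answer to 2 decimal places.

75.00

By inclusion–exclusion:
Individual areas: |A| = 20, |B| = 35, |C| = 30.
|A∩B|: x∈[5,7], y∈[3,4] → 2·1 = 2.
|A∩C|: x∈[2,4], y∈[0,4] → 2·4 = 8.
|B∩C| = 0 (no overlap).
|A∩B∩C| = 0.
|A ∪ B ∪ C| = 85 − 10 + 0 = 75.00.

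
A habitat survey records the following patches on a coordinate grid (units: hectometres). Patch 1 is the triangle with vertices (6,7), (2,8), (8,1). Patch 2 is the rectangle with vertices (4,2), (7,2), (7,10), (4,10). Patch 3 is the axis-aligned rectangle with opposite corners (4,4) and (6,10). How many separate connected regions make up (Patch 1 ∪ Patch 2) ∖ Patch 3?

2

(Patch 1 ∪ Patch 2) ∖ Patch 3 splits into 2 disjoint pieces (area 1.8333, area 12.9167).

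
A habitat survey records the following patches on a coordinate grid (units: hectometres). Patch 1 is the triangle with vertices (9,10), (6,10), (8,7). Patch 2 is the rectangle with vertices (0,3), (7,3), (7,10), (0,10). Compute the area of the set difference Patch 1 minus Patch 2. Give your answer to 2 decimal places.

3.75

|Patch 1| = 4.5, |Patch 1∩Patch 2| = 0.75.
|Patch 1 ∖ Patch 2| = |Patch 1| − |Patch 1∩Patch 2| = 4.5 − 0.75 = 3.75.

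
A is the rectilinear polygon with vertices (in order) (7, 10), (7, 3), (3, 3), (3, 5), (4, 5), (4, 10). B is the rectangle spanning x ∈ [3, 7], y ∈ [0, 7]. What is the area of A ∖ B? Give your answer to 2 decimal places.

9.00

|A| = 23, |A∩B| = 14.
|A ∖ B| = |A| − |A∩B| = 23 − 14 = 9.00.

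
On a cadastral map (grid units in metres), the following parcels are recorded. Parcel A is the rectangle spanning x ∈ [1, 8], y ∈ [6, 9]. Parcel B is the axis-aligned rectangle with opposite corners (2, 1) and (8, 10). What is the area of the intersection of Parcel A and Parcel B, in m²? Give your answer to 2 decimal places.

18.00

|Parcel A∩Parcel B|: x∈[2,8], y∈[6,9] → 6·3 = 18.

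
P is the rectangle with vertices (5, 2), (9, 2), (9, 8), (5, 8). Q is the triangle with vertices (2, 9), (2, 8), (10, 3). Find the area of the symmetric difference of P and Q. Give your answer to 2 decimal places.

25.00

|P| = 24, |Q| = 4, |P∩Q| = 1.5.
|P △ Q| = |P| + |Q| − 2·|P∩Q| = 24 + 4 − 3 = 25.00.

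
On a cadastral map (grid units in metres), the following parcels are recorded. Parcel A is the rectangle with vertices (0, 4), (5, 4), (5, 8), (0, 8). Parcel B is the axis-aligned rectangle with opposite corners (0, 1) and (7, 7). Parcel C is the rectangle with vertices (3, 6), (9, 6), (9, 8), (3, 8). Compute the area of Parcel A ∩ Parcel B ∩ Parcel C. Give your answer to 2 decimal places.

The intersection is the polygon with vertices (5,7), (5,6), (3,6), (3,7).
By the shoelace formula its area is 2.00.

2.00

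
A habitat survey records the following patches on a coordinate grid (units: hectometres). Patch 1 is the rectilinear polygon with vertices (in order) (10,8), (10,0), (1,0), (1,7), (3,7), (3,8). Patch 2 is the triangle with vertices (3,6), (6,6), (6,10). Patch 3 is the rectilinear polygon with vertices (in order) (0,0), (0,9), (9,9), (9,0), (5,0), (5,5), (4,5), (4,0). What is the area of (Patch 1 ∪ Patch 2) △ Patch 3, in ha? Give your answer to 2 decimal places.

|Patch 1 ∪ Patch 2| = 71.5.
|(Patch 1 ∪ Patch 2) ∩ Patch 3| = 58.125.
|(Patch 1 ∪ Patch 2) △ Patch 3| = 71.5 + 76 − 116.25 = 31.25.

31.25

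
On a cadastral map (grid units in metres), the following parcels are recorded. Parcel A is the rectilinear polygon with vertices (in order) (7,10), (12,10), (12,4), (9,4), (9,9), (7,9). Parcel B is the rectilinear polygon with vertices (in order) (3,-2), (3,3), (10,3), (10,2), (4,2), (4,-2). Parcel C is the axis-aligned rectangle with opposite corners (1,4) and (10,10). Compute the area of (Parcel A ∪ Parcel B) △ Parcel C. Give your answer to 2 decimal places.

69.00

|Parcel A ∪ Parcel B| = 31.
|(Parcel A ∪ Parcel B) ∩ Parcel C| = 8.
|(Parcel A ∪ Parcel B) △ Parcel C| = 31 + 54 − 16 = 69.00.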